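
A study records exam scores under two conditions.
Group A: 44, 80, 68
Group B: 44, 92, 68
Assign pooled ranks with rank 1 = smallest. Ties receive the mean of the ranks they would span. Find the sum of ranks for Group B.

11

Sorted (ascending): 44, 44, 68, 68, 80, 92
The 2 values of 44 occupy positions 1–2 → average rank (1+2)/2 = 1.5.
The 2 values of 68 occupy positions 3–4 → average rank (3+4)/2 = 3.5.
Group B values → pooled ranks: 44→1.5, 92→6, 68→3.5
Rank sum = 1.5 + 6 + 3.5 = 11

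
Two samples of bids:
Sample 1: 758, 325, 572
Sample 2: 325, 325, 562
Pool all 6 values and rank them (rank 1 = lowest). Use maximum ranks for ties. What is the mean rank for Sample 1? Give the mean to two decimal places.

Sorted (ascending): 325, 325, 325, 562, 572, 758
The 3 values of 325 occupy positions 1–3 → each gets rank 3.
Sample 1 values → pooled ranks: 758→6, 325→3, 572→5
Mean rank = (6 + 3 + 5) / 3 = 4.67

4.67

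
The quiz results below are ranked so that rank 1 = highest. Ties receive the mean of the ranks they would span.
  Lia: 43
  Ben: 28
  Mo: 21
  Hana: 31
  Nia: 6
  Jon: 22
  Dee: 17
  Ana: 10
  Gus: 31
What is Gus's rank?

2.5

Sorted (descending): 43, 31, 31, 28, 22, 21, 17, 10, 6
The 2 values of 31 occupy positions 2–3 → average rank (2+3)/2 = 2.5.
Gus has value 31 → rank 2.5.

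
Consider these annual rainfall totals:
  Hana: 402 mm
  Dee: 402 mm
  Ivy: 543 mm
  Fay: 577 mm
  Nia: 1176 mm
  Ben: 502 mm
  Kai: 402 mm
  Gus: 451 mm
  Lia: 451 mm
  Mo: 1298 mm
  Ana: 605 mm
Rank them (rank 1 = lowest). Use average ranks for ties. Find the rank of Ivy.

Sorted (ascending): 402, 402, 402, 451, 451, 502, 543, 577, 605, 1176, 1298
The 3 values of 402 occupy positions 1–3 → average rank 2.
The 2 values of 451 occupy positions 4–5 → average rank (4+5)/2 = 4.5.
Ivy has value 543 mm → rank 7.

7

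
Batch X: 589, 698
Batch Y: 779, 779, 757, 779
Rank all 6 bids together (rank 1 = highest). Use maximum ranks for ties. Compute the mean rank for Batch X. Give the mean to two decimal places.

Sorted (descending): 779, 779, 779, 757, 698, 589
The 3 values of 779 occupy positions 1–3 → each gets rank 3.
Batch X values → pooled ranks: 589→6, 698→5
Mean rank = (6 + 5) / 2 = 5.50

5.50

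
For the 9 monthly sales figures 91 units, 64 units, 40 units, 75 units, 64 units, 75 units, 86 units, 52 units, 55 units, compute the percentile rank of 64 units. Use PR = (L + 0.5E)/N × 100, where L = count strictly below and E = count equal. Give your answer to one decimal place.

N = 9.
Strictly below 64: 3. Equal to 64: 2.
PR = (3 + 0.5·2)/9 × 100 = 44.4

44.4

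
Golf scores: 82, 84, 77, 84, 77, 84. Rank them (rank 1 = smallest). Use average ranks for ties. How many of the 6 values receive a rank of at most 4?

3

Sorted (ascending): 77, 77, 82, 84, 84, 84
The 2 values of 77 occupy positions 1–2 → average rank (1+2)/2 = 1.5.
The 3 values of 84 occupy positions 4–6 → average rank 5.
Ranks ≤ 4: {1.5, 1.5, 3} → 3 values.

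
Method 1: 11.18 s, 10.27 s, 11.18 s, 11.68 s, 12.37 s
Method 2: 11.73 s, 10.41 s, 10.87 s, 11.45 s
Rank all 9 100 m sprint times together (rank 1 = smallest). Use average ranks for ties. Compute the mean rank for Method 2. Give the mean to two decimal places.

4.75

Sorted (ascending): 10.27, 10.41, 10.87, 11.18, 11.18, 11.45, 11.68, 11.73, 12.37
The 2 values of 11.18 occupy positions 4–5 → average rank (4+5)/2 = 4.5.
Method 2 values → pooled ranks: 11.73→8, 10.41→2, 10.87→3, 11.45→6
Mean rank = (8 + 2 + 3 + 6) / 4 = 4.75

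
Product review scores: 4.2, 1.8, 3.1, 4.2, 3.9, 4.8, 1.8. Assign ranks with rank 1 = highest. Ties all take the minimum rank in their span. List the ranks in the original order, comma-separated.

Sorted (descending): 4.8, 4.2, 4.2, 3.9, 3.1, 1.8, 1.8
The 2 values of 4.2 occupy positions 2–3 → each gets rank 2.
The 2 values of 1.8 occupy positions 6–7 → each gets rank 6.

2, 6, 5, 2, 4, 1, 6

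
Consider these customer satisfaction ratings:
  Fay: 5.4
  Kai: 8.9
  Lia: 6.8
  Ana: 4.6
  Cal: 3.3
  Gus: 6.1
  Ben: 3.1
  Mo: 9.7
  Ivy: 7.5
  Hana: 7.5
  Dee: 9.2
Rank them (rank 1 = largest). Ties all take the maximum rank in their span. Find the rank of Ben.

11

Sorted (descending): 9.7, 9.2, 8.9, 7.5, 7.5, 6.8, 6.1, 5.4, 4.6, 3.3, 3.1
The 2 values of 7.5 occupy positions 4–5 → each gets rank 5.
Ben has value 3.1 → rank 11.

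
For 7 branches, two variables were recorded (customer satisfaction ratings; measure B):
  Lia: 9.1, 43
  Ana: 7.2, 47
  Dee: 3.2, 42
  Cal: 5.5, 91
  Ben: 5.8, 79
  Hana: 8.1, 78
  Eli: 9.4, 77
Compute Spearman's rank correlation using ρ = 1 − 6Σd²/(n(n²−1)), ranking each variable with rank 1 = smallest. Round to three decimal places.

-0.071

Ranks of variable 1: 6, 4, 1, 2, 3, 5, 7
Ranks of variable 2: 2, 3, 1, 7, 6, 5, 4
d = r₁ − r₂: 4, 1, 0, -5, -3, 0, 3
d²: 16, 1, 0, 25, 9, 0, 9; Σd² = 60
ρ = 1 − 6·60/(7·48) = 1 − 360/336 = -0.071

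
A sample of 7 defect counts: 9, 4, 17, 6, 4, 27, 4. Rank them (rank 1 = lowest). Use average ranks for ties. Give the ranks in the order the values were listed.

Sorted (ascending): 4, 4, 4, 6, 9, 17, 27
The 3 values of 4 occupy positions 1–3 → average rank 2.

5, 2, 6, 4, 2, 7, 2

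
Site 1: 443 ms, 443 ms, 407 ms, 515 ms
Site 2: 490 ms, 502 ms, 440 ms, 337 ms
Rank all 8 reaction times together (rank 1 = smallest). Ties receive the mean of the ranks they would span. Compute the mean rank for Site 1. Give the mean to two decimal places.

4.75

Sorted (ascending): 337, 407, 440, 443, 443, 490, 502, 515
The 2 values of 443 occupy positions 4–5 → average rank (4+5)/2 = 4.5.
Site 1 values → pooled ranks: 443→4.5, 443→4.5, 407→2, 515→8
Mean rank = (4.5 + 4.5 + 2 + 8) / 4 = 4.75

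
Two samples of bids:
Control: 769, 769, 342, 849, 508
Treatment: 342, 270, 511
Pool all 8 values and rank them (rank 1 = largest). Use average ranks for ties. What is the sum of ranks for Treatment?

Sorted (descending): 849, 769, 769, 511, 508, 342, 342, 270
The 2 values of 769 occupy positions 2–3 → average rank (2+3)/2 = 2.5.
The 2 values of 342 occupy positions 6–7 → average rank (6+7)/2 = 6.5.
Treatment values → pooled ranks: 342→6.5, 270→8, 511→4
Rank sum = 6.5 + 8 + 4 = 18.5

18.5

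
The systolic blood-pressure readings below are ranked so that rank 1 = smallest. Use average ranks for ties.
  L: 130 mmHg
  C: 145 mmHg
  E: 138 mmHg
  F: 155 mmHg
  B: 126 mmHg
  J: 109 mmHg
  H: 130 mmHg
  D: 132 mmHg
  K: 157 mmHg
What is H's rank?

Sorted (ascending): 109, 126, 130, 130, 132, 138, 145, 155, 157
The 2 values of 130 occupy positions 3–4 → average rank (3+4)/2 = 3.5.
H has value 130 mmHg → rank 3.5.

3.5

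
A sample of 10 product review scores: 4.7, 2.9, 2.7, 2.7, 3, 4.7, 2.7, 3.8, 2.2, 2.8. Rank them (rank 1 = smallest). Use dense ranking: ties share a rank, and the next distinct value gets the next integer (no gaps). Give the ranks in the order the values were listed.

Sorted (ascending): 2.2, 2.7, 2.7, 2.7, 2.8, 2.9, 3, 3.8, 4.7, 4.7
The 3 values of 2.7 share dense rank 2.
The 2 values of 4.7 share dense rank 7.
Remaining distinct values take the next consecutive integers.

7, 4, 2, 2, 5, 7, 2, 6, 1, 3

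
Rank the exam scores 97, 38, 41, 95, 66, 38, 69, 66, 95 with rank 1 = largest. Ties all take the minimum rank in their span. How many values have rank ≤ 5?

Sorted (descending): 97, 95, 95, 69, 66, 66, 41, 38, 38
The 2 values of 95 occupy positions 2–3 → each gets rank 2.
The 2 values of 66 occupy positions 5–6 → each gets rank 5.
The 2 values of 38 occupy positions 8–9 → each gets rank 8.
Ranks ≤ 5: {1, 2, 2, 4, 5, 5} → 6 values.

6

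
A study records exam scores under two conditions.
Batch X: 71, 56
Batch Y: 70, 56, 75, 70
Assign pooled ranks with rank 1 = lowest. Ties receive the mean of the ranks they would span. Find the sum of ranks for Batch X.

6.5

Sorted (ascending): 56, 56, 70, 70, 71, 75
The 2 values of 56 occupy positions 1–2 → average rank (1+2)/2 = 1.5.
The 2 values of 70 occupy positions 3–4 → average rank (3+4)/2 = 3.5.
Batch X values → pooled ranks: 71→5, 56→1.5
Rank sum = 5 + 1.5 = 6.5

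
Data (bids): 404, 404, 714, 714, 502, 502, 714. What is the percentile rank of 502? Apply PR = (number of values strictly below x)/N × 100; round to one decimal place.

N = 7.
Strictly below 502: 2. Equal to 502: 2.
PR = 2/7 × 100 = 28.6

28.6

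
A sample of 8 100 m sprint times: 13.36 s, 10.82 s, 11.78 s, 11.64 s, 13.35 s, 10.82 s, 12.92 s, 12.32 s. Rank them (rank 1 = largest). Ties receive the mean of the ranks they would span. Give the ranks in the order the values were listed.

1, 7.5, 5, 6, 2, 7.5, 3, 4

Sorted (descending): 13.36, 13.35, 12.92, 12.32, 11.78, 11.64, 10.82, 10.82
The 2 values of 10.82 occupy positions 7–8 → average rank (7+8)/2 = 7.5.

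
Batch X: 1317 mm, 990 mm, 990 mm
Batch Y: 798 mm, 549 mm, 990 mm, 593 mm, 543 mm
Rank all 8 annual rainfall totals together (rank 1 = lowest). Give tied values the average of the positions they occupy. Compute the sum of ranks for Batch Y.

Sorted (ascending): 543, 549, 593, 798, 990, 990, 990, 1317
The 3 values of 990 occupy positions 5–7 → average rank 6.
Batch Y values → pooled ranks: 798→4, 549→2, 990→6, 593→3, 543→1
Rank sum = 4 + 2 + 6 + 3 + 1 = 16

16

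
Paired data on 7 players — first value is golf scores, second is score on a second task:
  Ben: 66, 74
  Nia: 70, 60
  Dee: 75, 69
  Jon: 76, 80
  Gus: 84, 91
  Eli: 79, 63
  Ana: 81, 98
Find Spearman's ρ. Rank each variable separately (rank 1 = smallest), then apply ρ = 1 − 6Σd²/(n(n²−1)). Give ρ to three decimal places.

0.607

Ranks of variable 1: 1, 2, 3, 4, 7, 5, 6
Ranks of variable 2: 4, 1, 3, 5, 6, 2, 7
d = r₁ − r₂: -3, 1, 0, -1, 1, 3, -1
d²: 9, 1, 0, 1, 1, 9, 1; Σd² = 22
ρ = 1 − 6·22/(7·48) = 1 − 132/336 = 0.607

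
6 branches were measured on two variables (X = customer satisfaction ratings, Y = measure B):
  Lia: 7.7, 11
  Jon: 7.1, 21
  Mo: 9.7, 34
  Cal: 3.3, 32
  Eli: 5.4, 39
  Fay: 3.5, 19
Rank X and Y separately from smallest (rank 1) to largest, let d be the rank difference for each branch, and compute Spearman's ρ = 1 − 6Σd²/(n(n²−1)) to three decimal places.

Ranks of variable 1: 5, 4, 6, 1, 3, 2
Ranks of variable 2: 1, 3, 5, 4, 6, 2
d = r₁ − r₂: 4, 1, 1, -3, -3, 0
d²: 16, 1, 1, 9, 9, 0; Σd² = 36
ρ = 1 − 6·36/(6·35) = 1 − 216/210 = -0.029

-0.029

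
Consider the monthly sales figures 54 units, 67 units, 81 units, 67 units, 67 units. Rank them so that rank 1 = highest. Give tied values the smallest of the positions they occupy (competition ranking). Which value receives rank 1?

81

Sorted (descending): 81, 67, 67, 67, 54
The 3 values of 67 occupy positions 2–4 → each gets rank 2.
Rank 1 → value 81.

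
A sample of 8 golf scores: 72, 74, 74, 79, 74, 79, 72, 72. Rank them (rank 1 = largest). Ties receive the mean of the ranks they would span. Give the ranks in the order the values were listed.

7, 4, 4, 1.5, 4, 1.5, 7, 7

Sorted (descending): 79, 79, 74, 74, 74, 72, 72, 72
The 2 values of 79 occupy positions 1–2 → average rank (1+2)/2 = 1.5.
The 3 values of 74 occupy positions 3–5 → average rank 4.
The 3 values of 72 occupy positions 6–8 → average rank 7.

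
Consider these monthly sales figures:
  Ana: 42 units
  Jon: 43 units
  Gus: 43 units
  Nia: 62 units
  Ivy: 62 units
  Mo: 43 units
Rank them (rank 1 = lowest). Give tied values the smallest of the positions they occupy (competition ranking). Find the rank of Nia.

5

Sorted (ascending): 42, 43, 43, 43, 62, 62
The 3 values of 43 occupy positions 2–4 → each gets rank 2.
The 2 values of 62 occupy positions 5–6 → each gets rank 5.
Nia has value 62 units → rank 5.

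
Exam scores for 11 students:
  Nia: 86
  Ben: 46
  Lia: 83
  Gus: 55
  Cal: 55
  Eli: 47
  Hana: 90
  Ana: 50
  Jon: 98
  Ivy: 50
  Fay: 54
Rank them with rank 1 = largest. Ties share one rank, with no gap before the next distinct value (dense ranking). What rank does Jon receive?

Sorted (descending): 98, 90, 86, 83, 55, 55, 54, 50, 50, 47, 46
The 2 values of 55 share dense rank 5.
The 2 values of 50 share dense rank 7.
Remaining distinct values take the next consecutive integers.
Jon has value 98 → rank 1.

1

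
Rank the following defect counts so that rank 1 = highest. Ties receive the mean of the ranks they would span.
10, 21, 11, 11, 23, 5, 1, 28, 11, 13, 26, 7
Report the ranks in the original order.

Sorted (descending): 28, 26, 23, 21, 13, 11, 11, 11, 10, 7, 5, 1
The 3 values of 11 occupy positions 6–8 → average rank 7.

9, 4, 7, 7, 3, 11, 12, 1, 7, 5, 2, 10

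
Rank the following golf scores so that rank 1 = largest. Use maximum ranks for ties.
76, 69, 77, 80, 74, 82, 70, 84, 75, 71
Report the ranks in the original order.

Sorted (descending): 84, 82, 80, 77, 76, 75, 74, 71, 70, 69
No ties — each value takes its position as its rank.

5, 10, 4, 3, 7, 2, 9, 1, 6, 8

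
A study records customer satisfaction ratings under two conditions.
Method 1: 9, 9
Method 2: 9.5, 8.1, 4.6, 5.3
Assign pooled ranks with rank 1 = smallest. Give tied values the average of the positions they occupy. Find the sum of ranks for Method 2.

Sorted (ascending): 4.6, 5.3, 8.1, 9, 9, 9.5
The 2 values of 9 occupy positions 4–5 → average rank (4+5)/2 = 4.5.
Method 2 values → pooled ranks: 9.5→6, 8.1→3, 4.6→1, 5.3→2
Rank sum = 6 + 3 + 1 + 2 = 12

12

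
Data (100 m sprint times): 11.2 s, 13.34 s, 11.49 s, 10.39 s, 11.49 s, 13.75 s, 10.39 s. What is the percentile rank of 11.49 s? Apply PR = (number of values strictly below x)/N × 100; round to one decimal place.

N = 7.
Strictly below 11.49: 3. Equal to 11.49: 2.
PR = 3/7 × 100 = 42.9

42.9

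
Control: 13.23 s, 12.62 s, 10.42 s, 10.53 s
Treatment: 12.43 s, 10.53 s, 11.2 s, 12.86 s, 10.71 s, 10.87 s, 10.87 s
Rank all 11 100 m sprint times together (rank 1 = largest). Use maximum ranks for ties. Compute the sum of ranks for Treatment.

43

Sorted (descending): 13.23, 12.86, 12.62, 12.43, 11.2, 10.87, 10.87, 10.71, 10.53, 10.53, 10.42
The 2 values of 10.87 occupy positions 6–7 → each gets rank 7.
The 2 values of 10.53 occupy positions 9–10 → each gets rank 10.
Treatment values → pooled ranks: 12.43→4, 10.53→10, 11.2→5, 12.86→2, 10.71→8, 10.87→7, 10.87→7
Rank sum = 4 + 10 + 5 + 2 + 8 + 7 + 7 = 43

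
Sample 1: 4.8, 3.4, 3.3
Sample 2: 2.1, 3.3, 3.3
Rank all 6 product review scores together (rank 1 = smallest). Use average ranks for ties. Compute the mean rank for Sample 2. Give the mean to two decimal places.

Sorted (ascending): 2.1, 3.3, 3.3, 3.3, 3.4, 4.8
The 3 values of 3.3 occupy positions 2–4 → average rank 3.
Sample 2 values → pooled ranks: 2.1→1, 3.3→3, 3.3→3
Mean rank = (1 + 3 + 3) / 3 = 2.33

2.33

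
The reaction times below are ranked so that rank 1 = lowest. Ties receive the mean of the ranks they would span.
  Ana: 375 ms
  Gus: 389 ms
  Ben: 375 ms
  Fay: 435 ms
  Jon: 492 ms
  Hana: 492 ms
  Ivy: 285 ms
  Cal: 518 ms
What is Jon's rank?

6.5

Sorted (ascending): 285, 375, 375, 389, 435, 492, 492, 518
The 2 values of 375 occupy positions 2–3 → average rank (2+3)/2 = 2.5.
The 2 values of 492 occupy positions 6–7 → average rank (6+7)/2 = 6.5.
Jon has value 492 ms → rank 6.5.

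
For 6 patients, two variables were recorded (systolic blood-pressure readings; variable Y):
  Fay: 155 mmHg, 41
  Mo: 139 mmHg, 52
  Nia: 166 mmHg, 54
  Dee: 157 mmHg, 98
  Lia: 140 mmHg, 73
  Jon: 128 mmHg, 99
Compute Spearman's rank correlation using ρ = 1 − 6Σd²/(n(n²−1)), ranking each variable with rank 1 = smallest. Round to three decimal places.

Ranks of variable 1: 4, 2, 6, 5, 3, 1
Ranks of variable 2: 1, 2, 3, 5, 4, 6
d = r₁ − r₂: 3, 0, 3, 0, -1, -5
d²: 9, 0, 9, 0, 1, 25; Σd² = 44
ρ = 1 − 6·44/(6·35) = 1 − 264/210 = -0.257

-0.257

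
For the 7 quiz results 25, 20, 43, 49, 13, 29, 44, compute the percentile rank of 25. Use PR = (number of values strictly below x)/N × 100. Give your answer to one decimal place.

N = 7.
Strictly below 25: 2. Equal to 25: 1.
PR = 2/7 × 100 = 28.6

28.6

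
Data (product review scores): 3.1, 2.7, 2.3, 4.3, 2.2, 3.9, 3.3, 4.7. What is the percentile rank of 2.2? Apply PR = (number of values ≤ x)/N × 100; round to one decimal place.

12.5

N = 8.
Strictly below 2.2: 0. Equal to 2.2: 1.
PR = 1/8 × 100 = 12.5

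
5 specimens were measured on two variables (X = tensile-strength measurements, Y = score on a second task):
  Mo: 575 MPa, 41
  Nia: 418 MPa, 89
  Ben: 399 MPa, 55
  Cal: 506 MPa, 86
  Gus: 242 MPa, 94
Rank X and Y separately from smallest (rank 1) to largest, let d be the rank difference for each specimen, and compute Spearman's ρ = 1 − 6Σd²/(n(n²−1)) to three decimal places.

Ranks of variable 1: 5, 3, 2, 4, 1
Ranks of variable 2: 1, 4, 2, 3, 5
d = r₁ − r₂: 4, -1, 0, 1, -4
d²: 16, 1, 0, 1, 16; Σd² = 34
ρ = 1 − 6·34/(5·24) = 1 − 204/120 = -0.700

-0.700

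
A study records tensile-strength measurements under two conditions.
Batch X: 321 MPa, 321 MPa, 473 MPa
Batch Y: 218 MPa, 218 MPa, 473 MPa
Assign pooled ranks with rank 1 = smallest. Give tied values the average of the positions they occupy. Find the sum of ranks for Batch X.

12.5

Sorted (ascending): 218, 218, 321, 321, 473, 473
The 2 values of 218 occupy positions 1–2 → average rank (1+2)/2 = 1.5.
The 2 values of 321 occupy positions 3–4 → average rank (3+4)/2 = 3.5.
The 2 values of 473 occupy positions 5–6 → average rank (5+6)/2 = 5.5.
Batch X values → pooled ranks: 321→3.5, 321→3.5, 473→5.5
Rank sum = 3.5 + 3.5 + 5.5 = 12.5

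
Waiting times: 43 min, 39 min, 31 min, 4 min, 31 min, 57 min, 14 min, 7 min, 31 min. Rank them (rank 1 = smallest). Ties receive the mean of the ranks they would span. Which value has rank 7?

39

Sorted (ascending): 4, 7, 14, 31, 31, 31, 39, 43, 57
The 3 values of 31 occupy positions 4–6 → average rank 5.
Rank 7 → value 39.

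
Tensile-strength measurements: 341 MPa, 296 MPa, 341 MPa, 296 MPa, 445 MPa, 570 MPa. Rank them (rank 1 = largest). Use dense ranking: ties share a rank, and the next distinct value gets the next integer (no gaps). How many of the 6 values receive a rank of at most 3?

Sorted (descending): 570, 445, 341, 341, 296, 296
The 2 values of 341 share dense rank 3.
The 2 values of 296 share dense rank 4.
Remaining distinct values take the next consecutive integers.
Ranks ≤ 3: {1, 2, 3, 3} → 4 values.

4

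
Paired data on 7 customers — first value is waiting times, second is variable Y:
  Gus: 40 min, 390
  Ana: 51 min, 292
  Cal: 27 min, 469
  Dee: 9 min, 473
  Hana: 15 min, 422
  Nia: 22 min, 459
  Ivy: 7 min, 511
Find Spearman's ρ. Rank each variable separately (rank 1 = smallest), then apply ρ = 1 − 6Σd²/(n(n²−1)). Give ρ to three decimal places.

Ranks of variable 1: 6, 7, 5, 2, 3, 4, 1
Ranks of variable 2: 2, 1, 5, 6, 3, 4, 7
d = r₁ − r₂: 4, 6, 0, -4, 0, 0, -6
d²: 16, 36, 0, 16, 0, 0, 36; Σd² = 104
ρ = 1 − 6·104/(7·48) = 1 − 624/336 = -0.857

-0.857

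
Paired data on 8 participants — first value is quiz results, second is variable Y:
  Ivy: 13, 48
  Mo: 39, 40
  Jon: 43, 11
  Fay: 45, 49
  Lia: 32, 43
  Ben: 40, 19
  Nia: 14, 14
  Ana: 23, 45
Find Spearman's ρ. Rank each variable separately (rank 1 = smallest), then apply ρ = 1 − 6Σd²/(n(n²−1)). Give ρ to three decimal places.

-0.095

Ranks of variable 1: 1, 5, 7, 8, 4, 6, 2, 3
Ranks of variable 2: 7, 4, 1, 8, 5, 3, 2, 6
d = r₁ − r₂: -6, 1, 6, 0, -1, 3, 0, -3
d²: 36, 1, 36, 0, 1, 9, 0, 9; Σd² = 92
ρ = 1 − 6·92/(8·63) = 1 − 552/504 = -0.095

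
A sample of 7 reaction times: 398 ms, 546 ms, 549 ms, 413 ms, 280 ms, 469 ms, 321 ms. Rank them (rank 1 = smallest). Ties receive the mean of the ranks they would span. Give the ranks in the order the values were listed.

Sorted (ascending): 280, 321, 398, 413, 469, 546, 549
No ties — each value takes its position as its rank.

3, 6, 7, 4, 1, 5, 2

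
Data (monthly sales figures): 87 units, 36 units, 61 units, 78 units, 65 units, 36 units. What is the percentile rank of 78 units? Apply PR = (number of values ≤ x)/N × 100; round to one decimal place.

N = 6.
Strictly below 78: 4. Equal to 78: 1.
PR = 5/6 × 100 = 83.3

83.3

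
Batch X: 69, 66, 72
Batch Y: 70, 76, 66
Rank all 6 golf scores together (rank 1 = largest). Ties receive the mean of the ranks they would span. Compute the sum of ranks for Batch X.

11.5

Sorted (descending): 76, 72, 70, 69, 66, 66
The 2 values of 66 occupy positions 5–6 → average rank (5+6)/2 = 5.5.
Batch X values → pooled ranks: 69→4, 66→5.5, 72→2
Rank sum = 4 + 5.5 + 2 = 11.5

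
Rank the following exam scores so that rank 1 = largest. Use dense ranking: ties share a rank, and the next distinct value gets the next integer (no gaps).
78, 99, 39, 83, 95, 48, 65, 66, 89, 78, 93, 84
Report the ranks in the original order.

Sorted (descending): 99, 95, 93, 89, 84, 83, 78, 78, 66, 65, 48, 39
The 2 values of 78 share dense rank 7.
Remaining distinct values take the next consecutive integers.

7, 1, 11, 6, 2, 10, 9, 8, 4, 7, 3, 5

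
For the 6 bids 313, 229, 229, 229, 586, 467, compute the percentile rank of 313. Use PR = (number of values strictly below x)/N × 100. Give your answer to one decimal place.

50.0

N = 6.
Strictly below 313: 3. Equal to 313: 1.
PR = 3/6 × 100 = 50.0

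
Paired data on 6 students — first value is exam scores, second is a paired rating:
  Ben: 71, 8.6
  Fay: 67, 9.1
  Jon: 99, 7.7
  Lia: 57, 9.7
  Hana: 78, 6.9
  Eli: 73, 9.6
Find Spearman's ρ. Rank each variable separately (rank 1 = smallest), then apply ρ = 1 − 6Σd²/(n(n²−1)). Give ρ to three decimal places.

Ranks of variable 1: 3, 2, 6, 1, 5, 4
Ranks of variable 2: 3, 4, 2, 6, 1, 5
d = r₁ − r₂: 0, -2, 4, -5, 4, -1
d²: 0, 4, 16, 25, 16, 1; Σd² = 62
ρ = 1 − 6·62/(6·35) = 1 − 372/210 = -0.771

-0.771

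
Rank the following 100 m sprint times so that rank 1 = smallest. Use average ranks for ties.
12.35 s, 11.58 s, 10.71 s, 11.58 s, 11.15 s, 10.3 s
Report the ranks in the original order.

6, 4.5, 2, 4.5, 3, 1

Sorted (ascending): 10.3, 10.71, 11.15, 11.58, 11.58, 12.35
The 2 values of 11.58 occupy positions 4–5 → average rank (4+5)/2 = 4.5.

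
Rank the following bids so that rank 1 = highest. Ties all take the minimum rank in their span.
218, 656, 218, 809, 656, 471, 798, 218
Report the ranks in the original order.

6, 3, 6, 1, 3, 5, 2, 6

Sorted (descending): 809, 798, 656, 656, 471, 218, 218, 218
The 2 values of 656 occupy positions 3–4 → each gets rank 3.
The 3 values of 218 occupy positions 6–8 → each gets rank 6.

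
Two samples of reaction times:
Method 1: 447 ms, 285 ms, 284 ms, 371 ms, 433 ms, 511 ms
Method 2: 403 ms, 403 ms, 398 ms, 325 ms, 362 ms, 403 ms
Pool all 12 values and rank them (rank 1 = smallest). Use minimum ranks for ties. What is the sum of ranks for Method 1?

41

Sorted (ascending): 284, 285, 325, 362, 371, 398, 403, 403, 403, 433, 447, 511
The 3 values of 403 occupy positions 7–9 → each gets rank 7.
Method 1 values → pooled ranks: 447→11, 285→2, 284→1, 371→5, 433→10, 511→12
Rank sum = 11 + 2 + 1 + 5 + 10 + 12 = 41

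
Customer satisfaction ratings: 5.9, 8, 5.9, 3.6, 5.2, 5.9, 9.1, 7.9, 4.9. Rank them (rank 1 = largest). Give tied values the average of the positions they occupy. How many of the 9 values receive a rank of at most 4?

Sorted (descending): 9.1, 8, 7.9, 5.9, 5.9, 5.9, 5.2, 4.9, 3.6
The 3 values of 5.9 occupy positions 4–6 → average rank 5.
Ranks ≤ 4: {1, 2, 3} → 3 values.

3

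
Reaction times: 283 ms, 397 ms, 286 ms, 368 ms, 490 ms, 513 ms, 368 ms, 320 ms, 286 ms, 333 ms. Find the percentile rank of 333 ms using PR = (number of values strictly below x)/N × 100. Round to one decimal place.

40.0

N = 10.
Strictly below 333: 4. Equal to 333: 1.
PR = 4/10 × 100 = 40.0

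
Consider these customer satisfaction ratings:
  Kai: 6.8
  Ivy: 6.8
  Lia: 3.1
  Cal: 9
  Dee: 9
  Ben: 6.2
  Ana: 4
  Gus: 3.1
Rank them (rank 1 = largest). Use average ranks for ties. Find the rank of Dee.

Sorted (descending): 9, 9, 6.8, 6.8, 6.2, 4, 3.1, 3.1
The 2 values of 9 occupy positions 1–2 → average rank (1+2)/2 = 1.5.
The 2 values of 6.8 occupy positions 3–4 → average rank (3+4)/2 = 3.5.
The 2 values of 3.1 occupy positions 7–8 → average rank (7+8)/2 = 7.5.
Dee has value 9 → rank 1.5.

1.5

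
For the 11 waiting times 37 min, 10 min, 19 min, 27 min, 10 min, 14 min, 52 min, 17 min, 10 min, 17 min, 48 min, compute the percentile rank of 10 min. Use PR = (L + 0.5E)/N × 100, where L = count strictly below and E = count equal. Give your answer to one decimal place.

N = 11.
Strictly below 10: 0. Equal to 10: 3.
PR = (0 + 0.5·3)/11 × 100 = 13.6

13.6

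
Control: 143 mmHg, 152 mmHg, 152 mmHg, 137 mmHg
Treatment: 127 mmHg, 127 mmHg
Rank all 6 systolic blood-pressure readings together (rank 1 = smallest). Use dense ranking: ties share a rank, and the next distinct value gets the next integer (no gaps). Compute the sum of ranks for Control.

Sorted (ascending): 127, 127, 137, 143, 152, 152
The 2 values of 127 share dense rank 1.
The 2 values of 152 share dense rank 4.
Remaining distinct values take the next consecutive integers.
Control values → pooled ranks: 143→3, 152→4, 152→4, 137→2
Rank sum = 3 + 4 + 4 + 2 = 13

13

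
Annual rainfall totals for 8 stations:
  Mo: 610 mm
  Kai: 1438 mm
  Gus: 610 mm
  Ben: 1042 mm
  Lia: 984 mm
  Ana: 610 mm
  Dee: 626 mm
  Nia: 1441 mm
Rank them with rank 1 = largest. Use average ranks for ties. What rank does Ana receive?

Sorted (descending): 1441, 1438, 1042, 984, 626, 610, 610, 610
The 3 values of 610 occupy positions 6–8 → average rank 7.
Ana has value 610 mm → rank 7.

7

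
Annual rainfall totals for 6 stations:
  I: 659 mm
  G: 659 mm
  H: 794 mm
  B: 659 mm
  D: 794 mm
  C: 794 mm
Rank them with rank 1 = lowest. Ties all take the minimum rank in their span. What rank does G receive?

1

Sorted (ascending): 659, 659, 659, 794, 794, 794
The 3 values of 659 occupy positions 1–3 → each gets rank 1.
The 3 values of 794 occupy positions 4–6 → each gets rank 4.
G has value 659 mm → rank 1.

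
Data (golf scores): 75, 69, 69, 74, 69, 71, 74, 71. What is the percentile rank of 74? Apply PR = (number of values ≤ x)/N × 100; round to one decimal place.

87.5

N = 8.
Strictly below 74: 5. Equal to 74: 2.
PR = 7/8 × 100 = 87.5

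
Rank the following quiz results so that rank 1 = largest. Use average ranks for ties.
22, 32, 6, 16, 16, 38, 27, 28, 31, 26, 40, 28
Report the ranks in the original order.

Sorted (descending): 40, 38, 32, 31, 28, 28, 27, 26, 22, 16, 16, 6
The 2 values of 28 occupy positions 5–6 → average rank (5+6)/2 = 5.5.
The 2 values of 16 occupy positions 10–11 → average rank (10+11)/2 = 10.5.

9, 3, 12, 10.5, 10.5, 2, 7, 5.5, 4, 8, 1, 5.5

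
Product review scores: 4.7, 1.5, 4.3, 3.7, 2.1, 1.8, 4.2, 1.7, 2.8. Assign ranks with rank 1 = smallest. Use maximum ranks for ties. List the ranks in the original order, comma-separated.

9, 1, 8, 6, 4, 3, 7, 2, 5

Sorted (ascending): 1.5, 1.7, 1.8, 2.1, 2.8, 3.7, 4.2, 4.3, 4.7
No ties — each value takes its position as its rank.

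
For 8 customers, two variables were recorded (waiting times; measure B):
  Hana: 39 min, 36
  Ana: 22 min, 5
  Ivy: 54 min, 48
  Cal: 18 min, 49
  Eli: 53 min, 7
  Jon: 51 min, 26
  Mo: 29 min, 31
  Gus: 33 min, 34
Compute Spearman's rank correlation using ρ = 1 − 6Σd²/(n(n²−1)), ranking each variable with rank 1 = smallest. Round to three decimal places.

-0.048

Ranks of variable 1: 5, 2, 8, 1, 7, 6, 3, 4
Ranks of variable 2: 6, 1, 7, 8, 2, 3, 4, 5
d = r₁ − r₂: -1, 1, 1, -7, 5, 3, -1, -1
d²: 1, 1, 1, 49, 25, 9, 1, 1; Σd² = 88
ρ = 1 − 6·88/(8·63) = 1 − 528/504 = -0.048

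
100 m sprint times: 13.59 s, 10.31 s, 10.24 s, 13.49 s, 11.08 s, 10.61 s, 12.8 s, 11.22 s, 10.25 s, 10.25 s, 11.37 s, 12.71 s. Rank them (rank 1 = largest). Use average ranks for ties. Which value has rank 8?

Sorted (descending): 13.59, 13.49, 12.8, 12.71, 11.37, 11.22, 11.08, 10.61, 10.31, 10.25, 10.25, 10.24
The 2 values of 10.25 occupy positions 10–11 → average rank (10+11)/2 = 10.5.
Rank 8 → value 10.61.

10.61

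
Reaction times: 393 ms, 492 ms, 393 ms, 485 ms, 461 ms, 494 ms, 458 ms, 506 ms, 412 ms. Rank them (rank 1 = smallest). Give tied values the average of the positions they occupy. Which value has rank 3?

412

Sorted (ascending): 393, 393, 412, 458, 461, 485, 492, 494, 506
The 2 values of 393 occupy positions 1–2 → average rank (1+2)/2 = 1.5.
Rank 3 → value 412.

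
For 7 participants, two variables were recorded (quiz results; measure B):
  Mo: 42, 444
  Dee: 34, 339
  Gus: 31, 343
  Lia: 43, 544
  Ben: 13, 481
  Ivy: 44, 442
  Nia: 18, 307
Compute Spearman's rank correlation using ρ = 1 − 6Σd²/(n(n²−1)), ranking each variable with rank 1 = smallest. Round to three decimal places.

0.286

Ranks of variable 1: 5, 4, 3, 6, 1, 7, 2
Ranks of variable 2: 5, 2, 3, 7, 6, 4, 1
d = r₁ − r₂: 0, 2, 0, -1, -5, 3, 1
d²: 0, 4, 0, 1, 25, 9, 1; Σd² = 40
ρ = 1 − 6·40/(7·48) = 1 − 240/336 = 0.286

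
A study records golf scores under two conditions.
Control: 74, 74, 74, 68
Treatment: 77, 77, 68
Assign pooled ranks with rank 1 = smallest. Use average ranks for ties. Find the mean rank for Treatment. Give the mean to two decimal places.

4.83

Sorted (ascending): 68, 68, 74, 74, 74, 77, 77
The 2 values of 68 occupy positions 1–2 → average rank (1+2)/2 = 1.5.
The 3 values of 74 occupy positions 3–5 → average rank 4.
The 2 values of 77 occupy positions 6–7 → average rank (6+7)/2 = 6.5.
Treatment values → pooled ranks: 77→6.5, 77→6.5, 68→1.5
Mean rank = (6.5 + 6.5 + 1.5) / 3 = 4.83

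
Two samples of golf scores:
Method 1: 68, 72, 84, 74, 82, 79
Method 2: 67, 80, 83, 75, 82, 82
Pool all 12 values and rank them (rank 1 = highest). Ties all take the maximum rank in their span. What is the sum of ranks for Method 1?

43

Sorted (descending): 84, 83, 82, 82, 82, 80, 79, 75, 74, 72, 68, 67
The 3 values of 82 occupy positions 3–5 → each gets rank 5.
Method 1 values → pooled ranks: 68→11, 72→10, 84→1, 74→9, 82→5, 79→7
Rank sum = 11 + 10 + 1 + 9 + 5 + 7 = 43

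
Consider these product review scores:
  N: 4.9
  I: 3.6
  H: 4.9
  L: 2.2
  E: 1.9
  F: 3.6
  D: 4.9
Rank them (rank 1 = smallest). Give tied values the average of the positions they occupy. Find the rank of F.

3.5

Sorted (ascending): 1.9, 2.2, 3.6, 3.6, 4.9, 4.9, 4.9
The 2 values of 3.6 occupy positions 3–4 → average rank (3+4)/2 = 3.5.
The 3 values of 4.9 occupy positions 5–7 → average rank 6.
F has value 3.6 → rank 3.5.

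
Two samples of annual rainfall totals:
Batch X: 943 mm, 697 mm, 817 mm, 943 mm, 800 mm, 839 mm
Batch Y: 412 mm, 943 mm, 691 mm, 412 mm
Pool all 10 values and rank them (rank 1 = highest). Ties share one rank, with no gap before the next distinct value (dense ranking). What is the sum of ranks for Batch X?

16

Sorted (descending): 943, 943, 943, 839, 817, 800, 697, 691, 412, 412
The 3 values of 943 share dense rank 1.
The 2 values of 412 share dense rank 7.
Remaining distinct values take the next consecutive integers.
Batch X values → pooled ranks: 943→1, 697→5, 817→3, 943→1, 800→4, 839→2
Rank sum = 1 + 5 + 3 + 1 + 4 + 2 = 16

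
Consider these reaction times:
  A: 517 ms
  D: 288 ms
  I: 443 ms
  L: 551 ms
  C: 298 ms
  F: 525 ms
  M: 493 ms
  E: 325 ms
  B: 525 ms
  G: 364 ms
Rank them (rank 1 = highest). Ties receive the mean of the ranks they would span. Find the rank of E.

8

Sorted (descending): 551, 525, 525, 517, 493, 443, 364, 325, 298, 288
The 2 values of 525 occupy positions 2–3 → average rank (2+3)/2 = 2.5.
E has value 325 ms → rank 8.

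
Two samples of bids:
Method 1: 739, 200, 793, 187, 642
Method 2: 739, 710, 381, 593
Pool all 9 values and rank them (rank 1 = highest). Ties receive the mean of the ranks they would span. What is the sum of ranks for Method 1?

25.5

Sorted (descending): 793, 739, 739, 710, 642, 593, 381, 200, 187
The 2 values of 739 occupy positions 2–3 → average rank (2+3)/2 = 2.5.
Method 1 values → pooled ranks: 739→2.5, 200→8, 793→1, 187→9, 642→5
Rank sum = 2.5 + 8 + 1 + 9 + 5 = 25.5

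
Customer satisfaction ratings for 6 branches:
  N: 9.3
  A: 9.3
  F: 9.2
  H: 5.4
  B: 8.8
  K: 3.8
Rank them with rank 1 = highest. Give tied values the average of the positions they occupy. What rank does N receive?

Sorted (descending): 9.3, 9.3, 9.2, 8.8, 5.4, 3.8
The 2 values of 9.3 occupy positions 1–2 → average rank (1+2)/2 = 1.5.
N has value 9.3 → rank 1.5.

1.5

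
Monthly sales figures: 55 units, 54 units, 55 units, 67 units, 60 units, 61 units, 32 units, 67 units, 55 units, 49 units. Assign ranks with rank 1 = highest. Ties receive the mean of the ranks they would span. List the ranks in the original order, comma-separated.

6, 8, 6, 1.5, 4, 3, 10, 1.5, 6, 9

Sorted (descending): 67, 67, 61, 60, 55, 55, 55, 54, 49, 32
The 2 values of 67 occupy positions 1–2 → average rank (1+2)/2 = 1.5.
The 3 values of 55 occupy positions 5–7 → average rank 6.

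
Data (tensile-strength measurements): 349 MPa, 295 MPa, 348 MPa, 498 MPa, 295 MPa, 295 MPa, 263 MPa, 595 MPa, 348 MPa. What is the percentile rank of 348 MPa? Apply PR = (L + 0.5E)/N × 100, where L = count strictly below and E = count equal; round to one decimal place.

55.6

N = 9.
Strictly below 348: 4. Equal to 348: 2.
PR = (4 + 0.5·2)/9 × 100 = 55.6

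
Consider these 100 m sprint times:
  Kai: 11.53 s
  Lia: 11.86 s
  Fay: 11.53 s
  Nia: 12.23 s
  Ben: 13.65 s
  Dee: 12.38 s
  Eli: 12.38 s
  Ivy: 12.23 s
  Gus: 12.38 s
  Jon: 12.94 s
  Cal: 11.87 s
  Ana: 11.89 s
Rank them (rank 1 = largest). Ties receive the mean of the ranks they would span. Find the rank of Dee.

Sorted (descending): 13.65, 12.94, 12.38, 12.38, 12.38, 12.23, 12.23, 11.89, 11.87, 11.86, 11.53, 11.53
The 3 values of 12.38 occupy positions 3–5 → average rank 4.
The 2 values of 12.23 occupy positions 6–7 → average rank (6+7)/2 = 6.5.
The 2 values of 11.53 occupy positions 11–12 → average rank (11+12)/2 = 11.5.
Dee has value 12.38 s → rank 4.

4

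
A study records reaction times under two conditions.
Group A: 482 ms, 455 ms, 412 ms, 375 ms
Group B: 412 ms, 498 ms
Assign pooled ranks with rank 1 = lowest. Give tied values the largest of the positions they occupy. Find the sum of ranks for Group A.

13

Sorted (ascending): 375, 412, 412, 455, 482, 498
The 2 values of 412 occupy positions 2–3 → each gets rank 3.
Group A values → pooled ranks: 482→5, 455→4, 412→3, 375→1
Rank sum = 5 + 4 + 3 + 1 = 13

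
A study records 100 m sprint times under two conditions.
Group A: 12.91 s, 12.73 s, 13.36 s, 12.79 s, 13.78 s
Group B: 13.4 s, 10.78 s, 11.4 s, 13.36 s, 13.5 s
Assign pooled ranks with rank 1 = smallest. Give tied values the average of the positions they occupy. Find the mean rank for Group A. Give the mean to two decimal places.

Sorted (ascending): 10.78, 11.4, 12.73, 12.79, 12.91, 13.36, 13.36, 13.4, 13.5, 13.78
The 2 values of 13.36 occupy positions 6–7 → average rank (6+7)/2 = 6.5.
Group A values → pooled ranks: 12.91→5, 12.73→3, 13.36→6.5, 12.79→4, 13.78→10
Mean rank = (5 + 3 + 6.5 + 4 + 10) / 5 = 5.70

5.70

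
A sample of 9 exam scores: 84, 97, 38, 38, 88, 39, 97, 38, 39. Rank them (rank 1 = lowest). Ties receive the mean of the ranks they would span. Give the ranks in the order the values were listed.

6, 8.5, 2, 2, 7, 4.5, 8.5, 2, 4.5

Sorted (ascending): 38, 38, 38, 39, 39, 84, 88, 97, 97
The 3 values of 38 occupy positions 1–3 → average rank 2.
The 2 values of 39 occupy positions 4–5 → average rank (4+5)/2 = 4.5.
The 2 values of 97 occupy positions 8–9 → average rank (8+9)/2 = 8.5.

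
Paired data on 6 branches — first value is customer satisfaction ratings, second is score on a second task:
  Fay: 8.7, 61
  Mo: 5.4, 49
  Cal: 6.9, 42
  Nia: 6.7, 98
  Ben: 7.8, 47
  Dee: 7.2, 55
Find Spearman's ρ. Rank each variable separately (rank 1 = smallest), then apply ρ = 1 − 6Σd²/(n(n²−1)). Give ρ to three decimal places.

Ranks of variable 1: 6, 1, 3, 2, 5, 4
Ranks of variable 2: 5, 3, 1, 6, 2, 4
d = r₁ − r₂: 1, -2, 2, -4, 3, 0
d²: 1, 4, 4, 16, 9, 0; Σd² = 34
ρ = 1 − 6·34/(6·35) = 1 − 204/210 = 0.029

0.029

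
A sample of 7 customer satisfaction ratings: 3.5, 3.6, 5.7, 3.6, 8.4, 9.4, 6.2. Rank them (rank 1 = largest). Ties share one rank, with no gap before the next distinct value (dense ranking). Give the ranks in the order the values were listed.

Sorted (descending): 9.4, 8.4, 6.2, 5.7, 3.6, 3.6, 3.5
The 2 values of 3.6 share dense rank 5.
Remaining distinct values take the next consecutive integers.

6, 5, 4, 5, 2, 1, 3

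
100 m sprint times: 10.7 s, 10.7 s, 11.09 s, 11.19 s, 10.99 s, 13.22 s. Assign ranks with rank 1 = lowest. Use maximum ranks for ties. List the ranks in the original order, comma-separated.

Sorted (ascending): 10.7, 10.7, 10.99, 11.09, 11.19, 13.22
The 2 values of 10.7 occupy positions 1–2 → each gets rank 2.

2, 2, 4, 5, 3, 6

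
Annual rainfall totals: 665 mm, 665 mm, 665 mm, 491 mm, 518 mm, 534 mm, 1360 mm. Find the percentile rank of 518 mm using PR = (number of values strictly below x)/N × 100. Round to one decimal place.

N = 7.
Strictly below 518: 1. Equal to 518: 1.
PR = 1/7 × 100 = 14.3

14.3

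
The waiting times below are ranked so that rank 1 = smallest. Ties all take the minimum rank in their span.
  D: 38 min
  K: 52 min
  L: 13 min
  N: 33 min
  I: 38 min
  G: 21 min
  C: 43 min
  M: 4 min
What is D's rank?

5

Sorted (ascending): 4, 13, 21, 33, 38, 38, 43, 52
The 2 values of 38 occupy positions 5–6 → each gets rank 5.
D has value 38 min → rank 5.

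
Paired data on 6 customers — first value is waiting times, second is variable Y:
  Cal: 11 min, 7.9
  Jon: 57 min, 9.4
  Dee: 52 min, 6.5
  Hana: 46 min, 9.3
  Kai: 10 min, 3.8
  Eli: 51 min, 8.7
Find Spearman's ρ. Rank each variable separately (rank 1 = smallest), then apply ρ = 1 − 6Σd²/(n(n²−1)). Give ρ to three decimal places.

0.600

Ranks of variable 1: 2, 6, 5, 3, 1, 4
Ranks of variable 2: 3, 6, 2, 5, 1, 4
d = r₁ − r₂: -1, 0, 3, -2, 0, 0
d²: 1, 0, 9, 4, 0, 0; Σd² = 14
ρ = 1 − 6·14/(6·35) = 1 − 84/210 = 0.600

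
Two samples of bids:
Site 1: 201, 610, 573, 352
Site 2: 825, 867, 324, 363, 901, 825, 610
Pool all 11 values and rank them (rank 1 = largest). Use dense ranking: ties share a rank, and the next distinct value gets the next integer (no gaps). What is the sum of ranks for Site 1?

Sorted (descending): 901, 867, 825, 825, 610, 610, 573, 363, 352, 324, 201
The 2 values of 825 share dense rank 3.
The 2 values of 610 share dense rank 4.
Remaining distinct values take the next consecutive integers.
Site 1 values → pooled ranks: 201→9, 610→4, 573→5, 352→7
Rank sum = 9 + 4 + 5 + 7 = 25

25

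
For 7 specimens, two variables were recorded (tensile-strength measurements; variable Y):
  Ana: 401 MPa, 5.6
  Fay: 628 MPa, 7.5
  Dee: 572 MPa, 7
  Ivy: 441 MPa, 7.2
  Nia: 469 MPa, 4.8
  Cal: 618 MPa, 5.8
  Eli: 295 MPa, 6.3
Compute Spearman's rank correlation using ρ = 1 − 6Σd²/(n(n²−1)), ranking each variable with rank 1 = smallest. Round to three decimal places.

Ranks of variable 1: 2, 7, 5, 3, 4, 6, 1
Ranks of variable 2: 2, 7, 5, 6, 1, 3, 4
d = r₁ − r₂: 0, 0, 0, -3, 3, 3, -3
d²: 0, 0, 0, 9, 9, 9, 9; Σd² = 36
ρ = 1 − 6·36/(7·48) = 1 − 216/336 = 0.357

0.357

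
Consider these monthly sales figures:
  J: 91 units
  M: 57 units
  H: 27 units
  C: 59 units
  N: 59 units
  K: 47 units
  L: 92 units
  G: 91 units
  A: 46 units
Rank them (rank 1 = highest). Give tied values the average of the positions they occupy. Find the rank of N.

4.5

Sorted (descending): 92, 91, 91, 59, 59, 57, 47, 46, 27
The 2 values of 91 occupy positions 2–3 → average rank (2+3)/2 = 2.5.
The 2 values of 59 occupy positions 4–5 → average rank (4+5)/2 = 4.5.
N has value 59 units → rank 4.5.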